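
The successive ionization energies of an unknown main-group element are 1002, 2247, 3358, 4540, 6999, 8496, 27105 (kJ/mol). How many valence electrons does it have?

6

Look for the largest jump between consecutive ionization energies: IE7/IE6 ≈ 3.2, far larger than any earlier ratio.
That jump marks the point where a core electron is being removed. So the atom has 6 valence electrons.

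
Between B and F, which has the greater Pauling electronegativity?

Electronegativity increases across a period and decreases down a group, tracking effective nuclear charge and atomic size.
All lie in period 2, so electronegativity increases left to right.
So F has the greater Pauling electronegativity (F > B).

F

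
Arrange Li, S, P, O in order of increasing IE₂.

P, S, O, Li

Consider each +1 ion: Li⁺ is the bare [He] core; S⁺ still has 5 valence electrons; P⁺ still has 4 valence electrons; O⁺ still has 5 valence electrons.
Core electrons are held far more tightly than valence electrons, so Li tops the IE_2 order.
Valence configurations: S⁺ [Ne]3s²3p³, P⁺ [Ne]3s²3p², O⁺ [He]2s²2p³.
Approximate IE_2 values (kJ/mol): Li 7298, S 2252, P 1907, O 3388.
Putting it together, IE_2: P < S < O < Li.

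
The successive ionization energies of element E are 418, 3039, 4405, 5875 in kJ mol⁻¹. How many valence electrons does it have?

1

Look for the largest jump between consecutive ionization energies: IE2/IE1 ≈ 7.3, far larger than any earlier ratio.
That jump marks the point where a core electron is being removed. So the atom has 1 valence electron.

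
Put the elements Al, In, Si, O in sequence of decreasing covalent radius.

In > Al > Si > O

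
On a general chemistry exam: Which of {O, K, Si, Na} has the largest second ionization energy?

Na

IE_2 is the cost of taking one more electron from the +1 cation: O⁺ still has 5 valence electrons; K⁺ is the bare [Ar] core; Si⁺ still has 3 valence electrons; Na⁺ is the bare [Ne] core.
Usually core removal costs more than valence removal, but here the competition is close: a tightly held n=2 valence electron can cost more to remove than an n=3 core electron, so the actual values have to decide it.
Valence configurations: O⁺ [He]2s²2p³, Si⁺ [Ne]3s²3p¹.
Tabulated IE_2 (kJ/mol): O 3388, K 3052, Si 1577, Na 4562.
Putting it together, IE_2: Si < K < O < Na.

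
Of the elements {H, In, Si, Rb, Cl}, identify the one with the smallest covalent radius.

H is in period 1, group 1; Si is in period 3, group 14; Cl is in period 3, group 17; Rb is in period 5, group 1; In is in period 5, group 13.
Radius decreases left→right (rising Z_eff, same n) and increases top→bottom (higher n).
These span different periods and groups, so the two trends combine.
Cl > H: the two effects oppose for this pair; the down-group effect wins (99 vs 32 pm).
Si > Cl: both are in period 3; the period trend gives Si the larger value.
In > Si: relative to Si, both the across-period and down-group shifts push In's atomic radius up.
Rb > In: Rb lies to the left of In in period 5, so the across-period effect alone puts Rb larger.
Tabulated atomic radius (pm): H 32, Si 116, Cl 99, Rb 210, In 142.
The smallest covalent radius among these belongs to H.

H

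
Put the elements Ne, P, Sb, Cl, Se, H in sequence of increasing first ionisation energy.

Sb < Se < P < Cl < H < Ne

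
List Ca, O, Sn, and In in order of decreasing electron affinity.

O > Sn > In > Ca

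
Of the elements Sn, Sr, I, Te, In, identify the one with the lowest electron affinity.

Sr is in period 5, group 2; In is in period 5, group 13; Sn is in period 5, group 14; Te is in period 5, group 16; I is in period 5, group 17.
Electron affinity generally becomes more exothermic across a period toward the halogens and less exothermic down a group.
All lie in period 5, so electron affinity increases left to right.
The lowest electron affinity among these belongs to Sr.

Sr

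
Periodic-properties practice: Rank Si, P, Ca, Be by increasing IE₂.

Ca < Si < Be < P

IE_2 is the cost of taking one more electron from the +1 cation: Si⁺ still has 3 valence electrons; P⁺ still has 4 valence electrons; Ca⁺ still has 1 valence electron; Be⁺ still has 1 valence electron.
All are still removing valence electrons, so compare the +1 ions as you would atoms: IE_2 generally rises across a period (higher Z_eff) and falls down a group (larger shell), subject to the usual subshell exceptions.
Valence configurations: Si⁺ [Ne]3s²3p¹, P⁺ [Ne]3s²3p², Ca⁺ [Ar]4s¹, Be⁺ [He]2s¹.
The numbers (kJ/mol): Si 1577, P 1907, Ca 1145, Be 1757.
Overall IE_2 order: Ca < Si < Be < P.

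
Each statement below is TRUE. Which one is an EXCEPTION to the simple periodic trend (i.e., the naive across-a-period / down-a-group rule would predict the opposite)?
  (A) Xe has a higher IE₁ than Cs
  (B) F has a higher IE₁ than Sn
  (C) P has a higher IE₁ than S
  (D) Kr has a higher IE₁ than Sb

(C)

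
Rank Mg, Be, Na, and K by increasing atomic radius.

Be < Mg < Na < K

Be is in period 2, group 2; Na is in period 3, group 1; Mg is in period 3, group 2; K is in period 4, group 1.
Across a period the added protons contract the valence shell; down a group each new principal shell makes the atom larger.
Neither a single period nor a single group — weigh both effects.
Mg > Be: they share group 2; the group trend gives Mg the larger value.
Na > Mg: both are in period 3; the period trend gives Na the larger value.
K > Na: they share group 1; the group trend gives K the larger value.
Approximate values (pm): Be 102, Na 155, Mg 139, K 196.
So from smallest to largest: Be < Mg < Na < K.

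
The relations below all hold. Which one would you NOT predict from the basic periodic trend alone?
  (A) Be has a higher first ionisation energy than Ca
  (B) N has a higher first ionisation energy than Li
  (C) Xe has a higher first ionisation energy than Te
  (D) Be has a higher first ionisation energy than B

The general trend: first ionisation energy increases across a period and decreases down a group.
(A) Be (period 2, group 2) vs Ca (period 4, group 2): the stated order agrees with the simple trend.
(B) N (period 2, group 15) vs Li (period 2, group 1): the stated order agrees with the simple trend.
(C) Xe (period 5, group 18) vs Te (period 5, group 16): the stated order agrees with the simple trend.
(D) Be (period 2, group 2) vs B (period 2, group 13): the stated order contradicts the simple trend.
The exception is (D): removing B's lone 2p electron is easier than breaking Be's filled 2s².

(D)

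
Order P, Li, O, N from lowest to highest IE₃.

The third ionization energy removes an electron from the +2 ion. For each element: P²⁺ still has 3 valence electrons; Li²⁺ is already 1 electron into the core; O²⁺ still has 4 valence electrons; N²⁺ still has 3 valence electrons.
Breaking into a closed-shell core is much more expensive than removing a leftover valence electron — Li has the largest IE_3 here.
Valence configurations: P²⁺ [Ne]3s²3p¹, O²⁺ [He]2s²2p², N²⁺ [He]2s²2p¹.
The numbers (kJ/mol): P 2914, Li 11815, O 5300, N 4578.
Putting it together, IE_3: P < N < O < Li.

P < N < O < Li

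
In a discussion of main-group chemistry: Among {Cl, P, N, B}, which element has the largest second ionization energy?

N

After 1 electron has been removed, what remains? Cl⁺ still has 6 valence electrons; P⁺ still has 4 valence electrons; N⁺ still has 4 valence electrons; B⁺ still has 2 valence electrons.
All are still removing valence electrons, so compare the +1 ions as you would atoms: IE_2 generally rises across a period (higher Z_eff) and falls down a group (larger shell), subject to the usual subshell exceptions.
Valence configurations: Cl⁺ [Ne]3s²3p⁴, P⁺ [Ne]3s²3p², N⁺ [He]2s²2p², B⁺ [He]2s².
Approximate IE_2 values (kJ/mol): Cl 2298, P 1907, N 2856, B 2427.
Putting it together, IE_2: P < Cl < B < N.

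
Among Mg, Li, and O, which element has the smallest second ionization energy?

Mg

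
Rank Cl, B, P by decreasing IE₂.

B > Cl > P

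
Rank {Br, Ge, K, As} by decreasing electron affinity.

Br > Ge > As > K

K is in period 4, group 1; Ge is in period 4, group 14; As is in period 4, group 15; Br is in period 4, group 17.
EA tends to increase across a period and decrease down a group, though the pattern is less regular than for IE or radius.
All lie in period 4; the across-period trend (electron affinity increases left to right) applies, with the exception below.
Note the exception: Ge has a higher electron affinity than As, contrary to the simple trend — adding an electron to As's half-filled 4p³ is unfavourable, so Ge (4p²) has the more exothermic EA.
Approximate values (kJ/mol): K 48, Ge 119, As 78, Br 325.
So from highest to lowest: Br > Ge > As > K.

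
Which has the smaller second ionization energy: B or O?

B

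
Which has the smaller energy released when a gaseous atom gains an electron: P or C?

P

C is in period 2, group 14; P is in period 3, group 15.
Adding an electron releases more energy for atoms nearer the top right (short of the noble gases).
These sit on a diagonal, where the across-period and down-group effects partly cancel.
C > P: period and group pull opposite ways; the down-group shift dominates (122 vs 72 kJ/mol).
Approximate values (kJ/mol): C 122, P 72.
So P has the smaller energy released when a gaseous atom gains an electron (P < C).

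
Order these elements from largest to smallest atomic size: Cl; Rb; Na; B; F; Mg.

B is in period 2, group 13; F is in period 2, group 17; Na is in period 3, group 1; Mg is in period 3, group 2; Cl is in period 3, group 17; Rb is in period 5, group 1.
Radius decreases left→right (rising Z_eff, same n) and increases top→bottom (higher n).
Here both period and group differ, so the two effects have to be weighed against each other.
B > F: B lies to the left of F in period 2, so the across-period effect alone puts B larger.
Cl > B: period and group pull opposite ways; the down-group shift dominates (99 vs 85 pm).
Mg > Cl: Mg lies to the left of Cl in period 3, so the across-period effect alone puts Mg larger.
Na > Mg: both are in period 3; the period trend gives Na the larger value.
Rb > Na: they share group 1; the group trend gives Rb the larger value.
Approximate values (pm): B 85, F 64, Na 155, Mg 139, Cl 99, Rb 210.
So from largest to smallest: Rb > Na > Mg > Cl > B > F.

Rb, Na, Mg, Cl, B, F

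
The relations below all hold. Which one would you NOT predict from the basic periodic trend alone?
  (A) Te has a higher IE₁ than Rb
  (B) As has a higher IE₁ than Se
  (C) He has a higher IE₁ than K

(B)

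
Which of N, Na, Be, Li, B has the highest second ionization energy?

Li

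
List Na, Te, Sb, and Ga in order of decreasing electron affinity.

Na is in period 3, group 1; Ga is in period 4, group 13; Sb is in period 5, group 15; Te is in period 5, group 16.
Electron affinity generally becomes more exothermic across a period toward the halogens and less exothermic down a group.
These span different periods and groups, so the two trends combine.
Na > Ga: period and group pull opposite ways; the down-group shift dominates (53 vs 29 kJ/mol).
Sb > Na: the two effects oppose for this pair; the across-period effect wins (103 vs 53 kJ/mol).
Te > Sb: Te lies to the right of Sb in period 5, so the across-period effect alone puts Te higher.
For reference (kJ/mol): Na 53, Ga 29, Sb 103, Te 190.
So from highest to lowest: Te > Sb > Na > Ga.

Te > Sb > Na > Ga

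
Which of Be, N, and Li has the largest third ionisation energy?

Be

IE_3 is the cost of taking one more electron from the +2 cation: Be²⁺ is the bare [He] core; N²⁺ still has 3 valence electrons; Li²⁺ is already 1 electron into the core.
Pulling an electron out of a noble-gas core costs far more than removing a remaining valence electron, so Li and Be sit at the high end of IE_3.
The numbers (kJ/mol): Be 14849, N 4578, Li 11815.
Hence IE_3: N < Li < Be.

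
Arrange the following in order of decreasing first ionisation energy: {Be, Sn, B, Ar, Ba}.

Be is in period 2, group 2; B is in period 2, group 13; Ar is in period 3, group 18; Sn is in period 5, group 14; Ba is in period 6, group 2.
Across a period the outer electron is held more tightly (higher IE₁); down a group it sits in a higher shell, more shielded, and comes off more easily.
Neither a single period nor a single group — weigh both effects.
Sn > Ba: both effects reinforce here, so Sn is clearly the higher of the two.
B > Sn: the two effects oppose for this pair; the down-group effect wins (801 vs 709 kJ/mol).
Be > B: this pair runs against the simple trend — see the exception note.
Ar > Be: period and group pull opposite ways; the across-period shift dominates (1521 vs 900 kJ/mol).
Note the exception: Be has a higher first ionization energy than B, contrary to the simple trend — removing B's lone 2p electron is easier than breaking Be's filled 2s².
Tabulated first ionization energy (kJ/mol): Be 900, B 801, Ar 1521, Sn 709, Ba 503.
So from highest to lowest: Ar > Be > B > Sn > Ba.

Ar > Be > B > Sn > Ba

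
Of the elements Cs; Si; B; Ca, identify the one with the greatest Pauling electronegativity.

B

EN rises left→right (higher Z_eff, smaller atoms) and falls top→bottom (larger, more shielded atoms).
Neither a single period nor a single group — weigh both effects.
Ca > Cs: relative to Cs, both the across-period and down-group shifts push Ca's electronegativity up.
Si > Ca: relative to Ca, both the across-period and down-group shifts push Si's electronegativity up.
B > Si: the two effects oppose for this pair; the down-group effect wins (2.04 vs 1.90).
For reference (Pauling): B 2.04, Si 1.90, Ca 1.00, Cs 0.79.
The greatest Pauling electronegativity among these belongs to B.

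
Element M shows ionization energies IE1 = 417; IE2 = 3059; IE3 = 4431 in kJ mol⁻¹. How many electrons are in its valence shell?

Look for the largest jump between consecutive ionization energies: IE2/IE1 ≈ 7.3, far larger than any earlier ratio.
That jump marks the point where a core electron is being removed. So the atom has 1 valence electron.

1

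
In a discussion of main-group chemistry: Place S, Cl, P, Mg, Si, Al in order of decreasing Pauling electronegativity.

Mg is in period 3, group 2; Al is in period 3, group 13; Si is in period 3, group 14; P is in period 3, group 15; S is in period 3, group 16; Cl is in period 3, group 17.
Electronegativity increases across a period and decreases down a group, tracking effective nuclear charge and atomic size.
All lie in period 3, so electronegativity increases left to right.
So from highest to lowest: Cl > S > P > Si > Al > Mg.

Cl > S > P > Si > Al > Mg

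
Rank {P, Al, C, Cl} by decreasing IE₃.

Consider each +2 ion: P²⁺ still has 3 valence electrons; Al²⁺ still has 1 valence electron; C²⁺ still has 2 valence electrons; Cl²⁺ still has 5 valence electrons.
All are still removing valence electrons, so compare the +2 ions as you would atoms: IE_3 generally rises across a period (higher Z_eff) and falls down a group (larger shell), subject to the usual subshell exceptions.
Valence configurations: P²⁺ [Ne]3s²3p¹, Al²⁺ [Ne]3s¹, C²⁺ [He]2s², Cl²⁺ [Ne]3s²3p³.
Tabulated IE_3 (kJ/mol): P 2914, Al 2745, C 4620, Cl 3822.
Overall IE_3 order: Al < P < Cl < C.

C, Cl, P, Al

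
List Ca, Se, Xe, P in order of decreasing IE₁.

P is in period 3, group 15; Ca is in period 4, group 2; Se is in period 4, group 16; Xe is in period 5, group 18.
Across a period the outer electron is held more tightly (higher IE₁); down a group it sits in a higher shell, more shielded, and comes off more easily.
Neither a single period nor a single group — weigh both effects.
Se > Ca: Se lies to the right of Ca in period 4, so the across-period effect alone puts Se higher.
P > Se: the two effects oppose for this pair; the down-group effect wins (1012 vs 941 kJ/mol).
Xe > P: period and group pull opposite ways; the across-period shift dominates (1170 vs 1012 kJ/mol).
Tabulated first ionization energy (kJ/mol): P 1012, Ca 590, Se 941, Xe 1170.
So from highest to lowest: Xe > P > Se > Ca.

Xe > P > Se > Ca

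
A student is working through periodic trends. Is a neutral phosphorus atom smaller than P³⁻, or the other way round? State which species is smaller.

Forming P³⁻ adds 3 electrons to P. More electron–electron repulsion in the same shell, with unchanged nuclear charge, lets the cloud expand.
An anion is larger than its parent atom: P³⁻ > P.

P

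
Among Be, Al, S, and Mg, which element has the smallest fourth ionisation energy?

S

After 3 electrons have been removed, what remains? Be³⁺ is already 1 electron into the core; Al³⁺ is the bare [Ne] core; S³⁺ still has 3 valence electrons; Mg³⁺ is already 1 electron into the core.
Breaking into a closed-shell core is much more expensive than removing a leftover valence electron — Mg, Al and Be have the largest IE_4 here.
The numbers (kJ/mol): Be 21007, Al 11577, S 4556, Mg 10543.
Hence IE_4: S < Mg < Al < Be.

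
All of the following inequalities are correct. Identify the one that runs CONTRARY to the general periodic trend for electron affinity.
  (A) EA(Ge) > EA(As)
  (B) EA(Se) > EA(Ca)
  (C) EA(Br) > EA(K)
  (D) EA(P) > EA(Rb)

The general trend: electron affinity increases across a period and decreases down a group.
(A) Ge (period 4, group 14) vs As (period 4, group 15): the stated order contradicts the simple trend.
(B) Se (period 4, group 16) vs Ca (period 4, group 2): the stated order agrees with the simple trend.
(C) Br (period 4, group 17) vs K (period 4, group 1): the stated order agrees with the simple trend.
(D) P (period 3, group 15) vs Rb (period 5, group 1): the stated order agrees with the simple trend.
The exception is (A): adding an electron to As's half-filled 4p³ is unfavourable, so Ge (4p²) has the more exothermic EA.

(A)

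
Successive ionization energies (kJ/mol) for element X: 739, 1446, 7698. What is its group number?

Look for the largest jump between consecutive ionization energies: IE3/IE2 ≈ 5.3, far larger than any earlier ratio.
That jump marks the point where a core electron is being removed. So the atom has 2 valence electrons.
A main-group element with 2 valence electrons is in group 2.

Group 2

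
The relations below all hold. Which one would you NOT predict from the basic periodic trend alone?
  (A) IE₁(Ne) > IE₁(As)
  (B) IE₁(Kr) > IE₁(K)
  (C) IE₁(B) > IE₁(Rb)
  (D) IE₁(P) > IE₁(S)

The general trend: first ionisation energy increases across a period and decreases down a group.
(A) Ne (period 2, group 18) vs As (period 4, group 15): the stated order agrees with the simple trend.
(B) Kr (period 4, group 18) vs K (period 4, group 1): the stated order agrees with the simple trend.
(C) B (period 2, group 13) vs Rb (period 5, group 1): the stated order agrees with the simple trend.
(D) P (period 3, group 15) vs S (period 3, group 16): the stated order contradicts the simple trend.
The exception is (D): S (3p⁴) ionizes more easily than half-filled P (3p³) because the paired 3p electron in S is pushed out by e⁻–e⁻ repulsion.

(D)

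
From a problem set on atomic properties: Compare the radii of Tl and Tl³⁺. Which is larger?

Forming Tl³⁺ removes 3 electrons from Tl. Fewer electrons for the same nuclear charge means less shielding and a higher Z_eff on the remaining electrons, and for main-group metals the entire outer shell is lost.
A cation is smaller than its parent atom: Tl³⁺ < Tl.

Tl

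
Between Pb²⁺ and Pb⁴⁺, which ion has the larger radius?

Pb²⁺

Both ions have Z = 82 protons, but Pb⁴⁺ has lost more electrons, so its remaining electrons feel a larger effective nuclear charge per electron and are pulled in more tightly.
Higher positive charge → smaller ion, so Pb²⁺ > Pb⁴⁺.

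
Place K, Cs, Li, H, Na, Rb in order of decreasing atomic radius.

Cs > Rb > K > Na > Li > H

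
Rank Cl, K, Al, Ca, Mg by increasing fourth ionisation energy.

Consider each +3 ion: Cl³⁺ still has 4 valence electrons; K³⁺ is already 2 electrons into the core; Al³⁺ is the bare [Ne] core; Ca³⁺ is already 1 electron into the core; Mg³⁺ is already 1 electron into the core.
Core electrons are held far more tightly than valence electrons, so K, Ca, Mg and Al top the IE_4 order.
Approximate IE_4 values (kJ/mol): Cl 5159, K 5877, Al 11577, Ca 6491, Mg 10543.
Hence IE_4: Cl < K < Ca < Mg < Al.

Cl < K < Ca < Mg < Al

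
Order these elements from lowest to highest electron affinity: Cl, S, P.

P < S < Cl

P is in period 3, group 15; S is in period 3, group 16; Cl is in period 3, group 17.
EA tends to increase across a period and decrease down a group, though the pattern is less regular than for IE or radius.
All lie in period 3, so electron affinity increases left to right.
So from lowest to highest: P < S < Cl.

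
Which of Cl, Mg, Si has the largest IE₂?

Consider each +1 ion: Cl⁺ still has 6 valence electrons; Mg⁺ still has 1 valence electron; Si⁺ still has 3 valence electrons.
All are still removing valence electrons, so compare the +1 ions as you would atoms: IE_2 generally rises across a period (higher Z_eff) and falls down a group (larger shell), subject to the usual subshell exceptions.
Valence configurations: Cl⁺ [Ne]3s²3p⁴, Mg⁺ [Ne]3s¹, Si⁺ [Ne]3s²3p¹.
Approximate IE_2 values (kJ/mol): Cl 2298, Mg 1451, Si 1577.
So the second ionization energies run Mg < Si < Cl.

Cl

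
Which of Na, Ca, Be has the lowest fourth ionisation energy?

Ca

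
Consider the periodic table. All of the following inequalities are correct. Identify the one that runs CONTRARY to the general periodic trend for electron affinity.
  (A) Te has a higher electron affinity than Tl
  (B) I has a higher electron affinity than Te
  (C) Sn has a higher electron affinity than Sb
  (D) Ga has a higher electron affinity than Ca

(C)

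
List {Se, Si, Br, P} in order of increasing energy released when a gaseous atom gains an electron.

P, Si, Se, Br

Si is in period 3, group 14; P is in period 3, group 15; Se is in period 4, group 16; Br is in period 4, group 17.
Atoms with high Z_eff and room in the valence shell (especially the halogens) have the most exothermic electron affinities.
These span different periods and groups, so the two trends combine.
Si > P: this pair runs against the simple trend — see the exception note.
Se > Si: period and group pull opposite ways; the across-period shift dominates (195 vs 134 kJ/mol).
Br > Se: both are in period 4; the period trend gives Br the larger value.
Note the exception: Si has a higher electron affinity than P, contrary to the simple trend — adding an electron to P's half-filled 3p³ is unfavourable, so Si (3p²) has the more exothermic EA.
For reference (kJ/mol): Si 134, P 72, Se 195, Br 325.
So from lowest to highest: P < Si < Se < Br.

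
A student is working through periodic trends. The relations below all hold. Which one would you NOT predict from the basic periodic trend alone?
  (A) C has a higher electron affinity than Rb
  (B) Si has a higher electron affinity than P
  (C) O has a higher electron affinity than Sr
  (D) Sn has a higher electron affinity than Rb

(B)

The general trend: electron affinity increases across a period and decreases down a group.
(A) C (period 2, group 14) vs Rb (period 5, group 1): the stated order agrees with the simple trend.
(B) Si (period 3, group 14) vs P (period 3, group 15): the stated order contradicts the simple trend.
(C) O (period 2, group 16) vs Sr (period 5, group 2): the stated order agrees with the simple trend.
(D) Sn (period 5, group 14) vs Rb (period 5, group 1): the stated order agrees with the simple trend.
The exception is (B): adding an electron to P's half-filled 3p³ is unfavourable, so Si (3p²) has the more exothermic EA.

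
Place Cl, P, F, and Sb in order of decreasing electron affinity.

Cl, F, Sb, P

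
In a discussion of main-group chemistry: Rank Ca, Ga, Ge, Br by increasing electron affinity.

Atoms with high Z_eff and room in the valence shell (especially the halogens) have the most exothermic electron affinities.
All lie in period 4, so electron affinity increases left to right.
So from lowest to highest: Ca < Ga < Ge < Br.

Ca, Ga, Ge, Br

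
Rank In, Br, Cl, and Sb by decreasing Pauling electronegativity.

Cl, Br, Sb, In

Cl is in period 3, group 17; Br is in period 4, group 17; In is in period 5, group 13; Sb is in period 5, group 15.
Smaller atoms with higher effective nuclear charge are more electronegative.
Neither a single period nor a single group — weigh both effects.
Sb > In: both are in period 5; the period trend gives Sb the larger value.
Br > Sb: both effects reinforce here, so Br is clearly the higher of the two.
Cl > Br: they share group 17; the group trend gives Cl the larger value.
For reference (Pauling): Cl 3.16, Br 2.96, In 1.78, Sb 2.05.
So from highest to lowest: Cl > Br > Sb > In.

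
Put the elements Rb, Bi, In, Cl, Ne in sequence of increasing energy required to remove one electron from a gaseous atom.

Rb, In, Bi, Cl, Ne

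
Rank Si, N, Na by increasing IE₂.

Si < N < Na

After 1 electron has been removed, what remains? Si⁺ still has 3 valence electrons; N⁺ still has 4 valence electrons; Na⁺ is the bare [Ne] core.
Core electrons are held far more tightly than valence electrons, so Na tops the IE_2 order.
Valence configurations: Si⁺ [Ne]3s²3p¹, N⁺ [He]2s²2p².
Approximate IE_2 values (kJ/mol): Si 1577, N 2856, Na 4562.
Hence IE_2: Si < N < Na.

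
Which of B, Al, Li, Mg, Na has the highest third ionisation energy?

Consider each +2 ion: B²⁺ still has 1 valence electron; Al²⁺ still has 1 valence electron; Li²⁺ is already 1 electron into the core; Mg²⁺ is the bare [Ne] core; Na²⁺ is already 1 electron into the core.
Core electrons are held far more tightly than valence electrons, so Na, Mg and Li top the IE_3 order.
Valence configurations: B²⁺ [He]2s¹, Al²⁺ [Ne]3s¹.
Tabulated IE_3 (kJ/mol): B 3660, Al 2745, Li 11815, Mg 7733, Na 6910.
So the third ionization energies run Al < B < Na < Mg < Li.

Li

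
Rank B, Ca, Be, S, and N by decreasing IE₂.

N > B > S > Be > Ca

IE_2 is the cost of taking one more electron from the +1 cation: B⁺ still has 2 valence electrons; Ca⁺ still has 1 valence electron; Be⁺ still has 1 valence electron; S⁺ still has 5 valence electrons; N⁺ still has 4 valence electrons.
All are still removing valence electrons, so compare the +1 ions as you would atoms: IE_2 generally rises across a period (higher Z_eff) and falls down a group (larger shell), subject to the usual subshell exceptions.
Valence configurations: B⁺ [He]2s², Ca⁺ [Ar]4s¹, Be⁺ [He]2s¹, S⁺ [Ne]3s²3p³, N⁺ [He]2s²2p².
The numbers (kJ/mol): B 2427, Ca 1145, Be 1757, S 2252, N 2856.
So the second ionization energies run Ca < Be < S < B < N.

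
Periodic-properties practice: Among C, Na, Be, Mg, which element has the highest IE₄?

Be

After 3 electrons have been removed, what remains? C³⁺ still has 1 valence electron; Na³⁺ is already 2 electrons into the core; Be³⁺ is already 1 electron into the core; Mg³⁺ is already 1 electron into the core.
Core electrons are held far more tightly than valence electrons, so Na, Mg and Be top the IE_4 order.
The numbers (kJ/mol): C 6223, Na 9543, Be 21007, Mg 10543.
So the fourth ionization energies run C < Na < Mg < Be.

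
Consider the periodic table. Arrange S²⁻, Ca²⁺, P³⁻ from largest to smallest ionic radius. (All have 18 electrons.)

P³⁻ > S²⁻ > Ca²⁺

All of these have 18 electrons, so size is governed by nuclear charge alone: the more protons, the stronger the pull on the same electron cloud, and the smaller the ion.
Nuclear charges: Ca²⁺ (Z=20), S²⁻ (Z=16), P³⁻ (Z=15).
Largest to smallest: P³⁻ > S²⁻ > Ca²⁺.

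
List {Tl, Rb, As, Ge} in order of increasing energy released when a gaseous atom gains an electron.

Tl < Rb < As < Ge

Ge is in period 4, group 14; As is in period 4, group 15; Rb is in period 5, group 1; Tl is in period 6, group 13.
Atoms with high Z_eff and room in the valence shell (especially the halogens) have the most exothermic electron affinities.
Neither a single period nor a single group — weigh both effects.
Rb > Tl: period and group pull opposite ways; the down-group shift dominates (47 vs 19 kJ/mol).
As > Rb: both effects reinforce here, so As is clearly the higher of the two.
Ge > As: this pair runs against the simple trend — see the exception note.
Note the exception: Ge has a higher electron affinity than As, contrary to the simple trend — adding an electron to As's half-filled 4p³ is unfavourable, so Ge (4p²) has the more exothermic EA.
For reference (kJ/mol): Ge 119, As 78, Rb 47, Tl 19.
So from lowest to highest: Tl < Rb < As < Ge.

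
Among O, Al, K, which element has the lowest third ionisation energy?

Al

Consider each +2 ion: O²⁺ still has 4 valence electrons; Al²⁺ still has 1 valence electron; K²⁺ is already 1 electron into the core.
Usually core removal costs more than valence removal, but here the competition is close: a tightly held n=2 valence electron can cost more to remove than an n=3 core electron, so the actual values have to decide it.
Valence configurations: O²⁺ [He]2s²2p², Al²⁺ [Ne]3s¹.
The numbers (kJ/mol): O 5300, Al 2745, K 4420.
So the third ionization energies run Al < K < O.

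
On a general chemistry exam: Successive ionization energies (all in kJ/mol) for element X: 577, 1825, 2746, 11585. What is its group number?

Group 13

Look for the largest jump between consecutive ionization energies: IE4/IE3 ≈ 4.2, far larger than any earlier ratio.
That jump marks the point where a core electron is being removed. So the atom has 3 valence electrons.
A main-group element with 3 valence electrons is in group 13.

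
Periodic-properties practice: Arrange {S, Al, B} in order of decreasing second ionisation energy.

B > S > Al

Consider each +1 ion: S⁺ still has 5 valence electrons; Al⁺ still has 2 valence electrons; B⁺ still has 2 valence electrons.
All are still removing valence electrons, so compare the +1 ions as you would atoms: IE_2 generally rises across a period (higher Z_eff) and falls down a group (larger shell), subject to the usual subshell exceptions.
Valence configurations: S⁺ [Ne]3s²3p³, Al⁺ [Ne]3s², B⁺ [He]2s².
Tabulated IE_2 (kJ/mol): S 2252, Al 1817, B 2427.
Putting it together, IE_2: Al < S < B.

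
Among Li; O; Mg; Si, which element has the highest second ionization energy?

Li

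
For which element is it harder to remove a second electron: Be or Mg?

After 1 electron has been removed, what remains? Be⁺ still has 1 valence electron; Mg⁺ still has 1 valence electron.
All are still removing valence electrons, so compare the +1 ions as you would atoms: IE_2 generally rises across a period (higher Z_eff) and falls down a group (larger shell), subject to the usual subshell exceptions.
Valence configurations: Be⁺ [He]2s¹, Mg⁺ [Ne]3s¹.
The numbers (kJ/mol): Be 1757, Mg 1451.
Putting it together, IE_2: Mg < Be.

Be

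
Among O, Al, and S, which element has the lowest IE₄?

After 3 electrons have been removed, what remains? O³⁺ still has 3 valence electrons; Al³⁺ is the bare [Ne] core; S³⁺ still has 3 valence electrons.
Pulling an electron out of a noble-gas core costs far more than removing a remaining valence electron, so Al sits at the high end of IE_4.
Valence configurations: O³⁺ [He]2s²2p¹, S³⁺ [Ne]3s²3p¹.
The numbers (kJ/mol): O 7469, Al 11577, S 4556.
Putting it together, IE_4: S < O < Al.

S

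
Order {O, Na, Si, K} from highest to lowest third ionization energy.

Na > O > K > Si

IE_3 is the cost of taking one more electron from the +2 cation: O²⁺ still has 4 valence electrons; Na²⁺ is already 1 electron into the core; Si²⁺ still has 2 valence electrons; K²⁺ is already 1 electron into the core.
Usually core removal costs more than valence removal, but here the competition is close: a tightly held n=2 valence electron can cost more to remove than an n=3 core electron, so the actual values have to decide it.
Valence configurations: O²⁺ [He]2s²2p², Si²⁺ [Ne]3s².
The numbers (kJ/mol): O 5300, Na 6910, Si 3232, K 4420.
So the third ionization energies run Si < K < O < Na.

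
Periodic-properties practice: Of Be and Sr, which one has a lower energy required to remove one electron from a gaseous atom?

First ionization energy rises across a period (greater Z_eff holds electrons more tightly) and falls down a group (valence electrons are farther from the nucleus).
All are in group 2, so first ionization energy increases up the group.
So Sr has the lower energy required to remove one electron from a gaseous atom (Sr < Be).

Sr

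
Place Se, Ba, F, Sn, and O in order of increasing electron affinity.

O is in period 2, group 16; F is in period 2, group 17; Se is in period 4, group 16; Sn is in period 5, group 14; Ba is in period 6, group 2.
Adding an electron releases more energy for atoms nearer the top right (short of the noble gases).
Neither a single period nor a single group — weigh both effects.
Sn > Ba: relative to Ba, both the across-period and down-group shifts push Sn's electron affinity up.
O > Sn: both effects reinforce here, so O is clearly the higher of the two.
Se > O: this pair runs against the simple trend — see the exception note.
F > Se: both effects reinforce here, so F is clearly the higher of the two.
Note the exception: Se has a higher electron affinity than O, contrary to the simple trend — O's compact 2p subshell gives strong electron–electron repulsion on the added electron.
For reference (kJ/mol): O 141, F 328, Se 195, Sn 107, Ba 14.
So from lowest to highest: Ba < Sn < O < Se < F.

Ba < Sn < O < Se < F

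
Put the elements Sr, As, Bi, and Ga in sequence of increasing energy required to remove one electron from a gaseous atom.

Ga is in period 4, group 13; As is in period 4, group 15; Sr is in period 5, group 2; Bi is in period 6, group 15.
Removing the outermost electron gets harder across a period and easier down a group.
These span different periods and groups, so the two trends combine.
Ga > Sr: both effects reinforce here, so Ga is clearly the higher of the two.
Bi > Ga: the two effects oppose for this pair; the across-period effect wins (703 vs 579 kJ/mol).
As > Bi: they share group 15; the group trend gives As the larger value.
Approximate values (kJ/mol): Ga 579, As 947, Sr 550, Bi 703.
So from lowest to highest: Sr < Ga < Bi < As.

Sr, Ga, Bi, As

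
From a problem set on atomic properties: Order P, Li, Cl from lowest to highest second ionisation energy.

After 1 electron has been removed, what remains? P⁺ still has 4 valence electrons; Li⁺ is the bare [He] core; Cl⁺ still has 6 valence electrons.
Core electrons are held far more tightly than valence electrons, so Li tops the IE_2 order.
Valence configurations: P⁺ [Ne]3s²3p², Cl⁺ [Ne]3s²3p⁴.
Tabulated IE_2 (kJ/mol): P 1907, Li 7298, Cl 2298.
So the second ionization energies run P < Cl < Li.

P < Cl < Li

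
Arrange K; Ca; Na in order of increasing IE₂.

Ca < K < Na

The second ionization energy removes an electron from the +1 ion. For each element: K⁺ is the bare [Ar] core; Ca⁺ still has 1 valence electron; Na⁺ is the bare [Ne] core.
Breaking into a closed-shell core is much more expensive than removing a leftover valence electron — K and Na have the largest IE_2 here.
Approximate IE_2 values (kJ/mol): K 3052, Ca 1145, Na 4562.
Putting it together, IE_2: Ca < K < Na.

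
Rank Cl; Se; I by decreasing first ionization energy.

Cl > I > Se

First ionization energy rises across a period (greater Z_eff holds electrons more tightly) and falls down a group (valence electrons are farther from the nucleus).
Here both period and group differ, so the two effects have to be weighed against each other.
I > Se: period and group pull opposite ways; the across-period shift dominates (1008 vs 941 kJ/mol).
Cl > I: Cl sits above I in group 17, so the down-group effect alone puts Cl higher.
Tabulated first ionization energy (kJ/mol): Cl 1251, Se 941, I 1008.
So from highest to lowest: Cl > I > Se.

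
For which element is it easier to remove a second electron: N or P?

IE_2 is the cost of taking one more electron from the +1 cation: N⁺ still has 4 valence electrons; P⁺ still has 4 valence electrons.
All are still removing valence electrons, so compare the +1 ions as you would atoms: IE_2 generally rises across a period (higher Z_eff) and falls down a group (larger shell), subject to the usual subshell exceptions.
Valence configurations: N⁺ [He]2s²2p², P⁺ [Ne]3s²3p².
Approximate IE_2 values (kJ/mol): N 2856, P 1907.
So the second ionization energies run P < N.

P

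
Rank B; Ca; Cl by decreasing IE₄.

B, Ca, Cl

IE_4 is the cost of taking one more electron from the +3 cation: B³⁺ is the bare [He] core; Ca³⁺ is already 1 electron into the core; Cl³⁺ still has 4 valence electrons.
Breaking into a closed-shell core is much more expensive than removing a leftover valence electron — Ca and B have the largest IE_4 here.
The numbers (kJ/mol): B 25026, Ca 6491, Cl 5159.
Hence IE_4: Cl < Ca < B.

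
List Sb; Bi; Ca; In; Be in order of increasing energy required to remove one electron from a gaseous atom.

In < Ca < Bi < Sb < Be

IE₁ increases left→right with effective nuclear charge and decreases top→bottom as the valence shell moves farther out.
These span different periods and groups, so the two trends combine.
Ca > In: period and group pull opposite ways; the down-group shift dominates (590 vs 558 kJ/mol).
Bi > Ca: the two effects oppose for this pair; the across-period effect wins (703 vs 590 kJ/mol).
Sb > Bi: Sb sits above Bi in group 15, so the down-group effect alone puts Sb higher.
Be > Sb: period and group pull opposite ways; the down-group shift dominates (900 vs 831 kJ/mol).
Approximate values (kJ/mol): Be 900, Ca 590, In 558, Sb 831, Bi 703.
So from lowest to highest: In < Ca < Bi < Sb < Be.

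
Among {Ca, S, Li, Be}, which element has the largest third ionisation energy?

Consider each +2 ion: Ca²⁺ is the bare [Ar] core; S²⁺ still has 4 valence electrons; Li²⁺ is already 1 electron into the core; Be²⁺ is the bare [He] core.
Breaking into a closed-shell core is much more expensive than removing a leftover valence electron — Ca, Li and Be have the largest IE_3 here.
Tabulated IE_3 (kJ/mol): Ca 4912, S 3357, Li 11815, Be 14849.
So the third ionization energies run S < Ca < Li < Be.

Be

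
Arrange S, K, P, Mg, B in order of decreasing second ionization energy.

K > B > S > P > Mg

After 1 electron has been removed, what remains? S⁺ still has 5 valence electrons; K⁺ is the bare [Ar] core; P⁺ still has 4 valence electrons; Mg⁺ still has 1 valence electron; B⁺ still has 2 valence electrons.
Pulling an electron out of a noble-gas core costs far more than removing a remaining valence electron, so K sits at the high end of IE_2.
Valence configurations: S⁺ [Ne]3s²3p³, P⁺ [Ne]3s²3p², Mg⁺ [Ne]3s¹, B⁺ [He]2s².
Approximate IE_2 values (kJ/mol): S 2252, K 3052, P 1907, Mg 1451, B 2427.
So the second ionization energies run Mg < P < S < B < K.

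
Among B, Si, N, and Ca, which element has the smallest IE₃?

Si

IE_3 is the cost of taking one more electron from the +2 cation: B²⁺ still has 1 valence electron; Si²⁺ still has 2 valence electrons; N²⁺ still has 3 valence electrons; Ca²⁺ is the bare [Ar] core.
Core electrons are held far more tightly than valence electrons, so Ca tops the IE_3 order.
Valence configurations: B²⁺ [He]2s¹, Si²⁺ [Ne]3s², N²⁺ [He]2s²2p¹.
Tabulated IE_3 (kJ/mol): B 3660, Si 3232, N 4578, Ca 4912.
Overall IE_3 order: Si < B < N < Ca.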